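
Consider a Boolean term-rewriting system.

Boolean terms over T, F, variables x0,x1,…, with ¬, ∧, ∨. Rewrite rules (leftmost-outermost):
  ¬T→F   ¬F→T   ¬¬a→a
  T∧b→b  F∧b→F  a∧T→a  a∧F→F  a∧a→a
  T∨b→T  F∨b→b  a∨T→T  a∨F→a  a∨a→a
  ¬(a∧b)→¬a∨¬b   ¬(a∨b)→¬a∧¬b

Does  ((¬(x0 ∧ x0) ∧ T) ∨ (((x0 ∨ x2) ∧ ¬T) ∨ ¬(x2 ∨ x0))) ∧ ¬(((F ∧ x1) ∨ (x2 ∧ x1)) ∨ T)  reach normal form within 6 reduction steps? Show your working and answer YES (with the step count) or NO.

  start: ((¬(x0 ∧ x0) ∧ T) ∨ (((x0 ∨ x2) ∧ ¬T) ∨ ¬(x2 ∨ x0))) ∧ ¬(((F ∧ x1) ∨ (x2 ∧ x1)) ∨ T)
  [1] (¬(x0 ∧ x0) ∨ (((x0 ∨ x2) ∧ ¬T) ∨ ¬(x2 ∨ x0))) ∧ ¬(((F ∧ x1) ∨ (x2 ∧ x1)) ∨ T)
  [2] ((¬x0 ∨ ¬x0) ∨ (((x0 ∨ x2) ∧ ¬T) ∨ ¬(x2 ∨ x0))) ∧ ¬(((F ∧ x1) ∨ (x2 ∧ x1)) ∨ T)
  [3] (¬x0 ∨ (((x0 ∨ x2) ∧ ¬T) ∨ ¬(x2 ∨ x0))) ∧ ¬(((F ∧ x1) ∨ (x2 ∧ x1)) ∨ T)
  [4] (¬x0 ∨ (((x0 ∨ x2) ∧ F) ∨ ¬(x2 ∨ x0))) ∧ ¬(((F ∧ x1) ∨ (x2 ∧ x1)) ∨ T)
  [5] (¬x0 ∨ (F ∨ ¬(x2 ∨ x0))) ∧ ¬(((F ∧ x1) ∨ (x2 ∧ x1)) ∨ T)
  [6] (¬x0 ∨ ¬(x2 ∨ x0)) ∧ ¬(((F ∧ x1) ∨ (x2 ∧ x1)) ∨ T)

Answer: NO — after 6 steps the term is (¬x0 ∨ ¬(x2 ∨ x0)) ∧ ¬(((F ∧ x1) ∨ (x2 ∧ x1)) ∨ T), not yet normal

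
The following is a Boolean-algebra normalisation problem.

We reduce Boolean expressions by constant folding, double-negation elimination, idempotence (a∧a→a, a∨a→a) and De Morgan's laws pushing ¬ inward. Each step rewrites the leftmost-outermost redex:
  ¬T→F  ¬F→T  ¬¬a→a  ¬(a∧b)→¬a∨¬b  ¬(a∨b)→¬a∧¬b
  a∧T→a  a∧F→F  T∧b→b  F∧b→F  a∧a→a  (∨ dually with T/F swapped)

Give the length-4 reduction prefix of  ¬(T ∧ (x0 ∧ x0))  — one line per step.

Answer: after 4 steps: ¬x0 ∨ ¬x0

Derivation:
  start: ¬(T ∧ (x0 ∧ x0))
  step 1: ¬T ∨ ¬(x0 ∧ x0)
  step 2: F ∨ ¬(x0 ∧ x0)
  step 3: ¬(x0 ∧ x0)
  step 4: ¬x0 ∨ ¬x0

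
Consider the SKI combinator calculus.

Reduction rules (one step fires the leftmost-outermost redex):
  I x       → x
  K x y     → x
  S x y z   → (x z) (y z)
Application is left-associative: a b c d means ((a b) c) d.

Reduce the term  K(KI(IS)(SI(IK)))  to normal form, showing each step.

  start: K(KI(IS)(SI(IK)))
  step 1: K(I(SI(IK)))
  step 2: K(SI(IK))
  step 3: K(SIK)

Answer: normal form = K(SIK)  (in 3 steps)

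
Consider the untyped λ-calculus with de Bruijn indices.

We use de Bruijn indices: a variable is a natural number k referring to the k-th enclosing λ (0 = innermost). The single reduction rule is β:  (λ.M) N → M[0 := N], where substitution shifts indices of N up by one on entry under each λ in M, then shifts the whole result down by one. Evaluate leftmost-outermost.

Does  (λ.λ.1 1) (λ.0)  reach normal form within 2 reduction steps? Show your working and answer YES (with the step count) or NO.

Answer: YES — reaches normal form λ.λ.0 in 2 ≤ 2 steps

Working:
  start: (λ.λ.1 1) (λ.0)
  →1  λ.(λ.0) (λ.0)
  →2  λ.λ.0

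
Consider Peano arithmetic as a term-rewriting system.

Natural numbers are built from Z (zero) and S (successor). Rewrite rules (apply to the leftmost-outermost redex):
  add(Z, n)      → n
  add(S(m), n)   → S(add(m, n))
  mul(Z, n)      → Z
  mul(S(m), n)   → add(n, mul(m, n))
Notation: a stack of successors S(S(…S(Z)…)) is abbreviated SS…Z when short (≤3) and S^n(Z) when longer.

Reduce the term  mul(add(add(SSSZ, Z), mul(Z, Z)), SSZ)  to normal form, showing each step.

Answer: normal form = S^6(Z)  (in 22 steps)

Reduction:
  start: mul(add(add(SSSZ, Z), mul(Z, Z)), SSZ)
  step 1: mul(add(S(add(SSZ, Z)), mul(Z, Z)), SSZ)
  step 2: mul(S(add(add(SSZ, Z), mul(Z, Z))), SSZ)
  step 3: add(SSZ, mul(add(add(SSZ, Z), mul(Z, Z)), SSZ))
  step 4: S(add(SZ, mul(add(add(SSZ, Z), mul(Z, Z)), SSZ)))
  step 5: S(S(add(Z, mul(add(add(SSZ, Z), mul(Z, Z)), SSZ))))
  step 6: S(S(mul(add(add(SSZ, Z), mul(Z, Z)), SSZ)))
  step 7: S(S(mul(add(S(add(SZ, Z)), mul(Z, Z)), SSZ)))
  step 8: S(S(mul(S(add(add(SZ, Z), mul(Z, Z))), SSZ)))
  step 9: S(S(add(SSZ, mul(add(add(SZ, Z), mul(Z, Z)), SSZ))))
  step 10: S(S(S(add(SZ, mul(add(add(SZ, Z), mul(Z, Z)), SSZ)))))
  step 11: S(S(S(S(add(Z, mul(add(add(SZ, Z), mul(Z, Z)), SSZ))))))
  step 12: S(S(S(S(mul(add(add(SZ, Z), mul(Z, Z)), SSZ)))))
  step 13: S(S(S(S(mul(add(S(add(Z, Z)), mul(Z, Z)), SSZ)))))
  step 14: S(S(S(S(mul(S(add(add(Z, Z), mul(Z, Z))), SSZ)))))
  step 15: S(S(S(S(add(SSZ, mul(add(add(Z, Z), mul(Z, Z)), SSZ))))))
  step 16: S(S(S(S(S(add(SZ, mul(add(add(Z, Z), mul(Z, Z)), SSZ)))))))
  step 17: S(S(S(S(S(S(add(Z, mul(add(add(Z, Z), mul(Z, Z)), SSZ))))))))
  step 18: S(S(S(S(S(S(mul(add(add(Z, Z), mul(Z, Z)), SSZ)))))))
  step 19: S(S(S(S(S(S(mul(add(Z, mul(Z, Z)), SSZ)))))))
  step 20: S(S(S(S(S(S(mul(mul(Z, Z), SSZ)))))))
  step 21: S(S(S(S(S(S(mul(Z, SSZ)))))))
  step 22: S^6(Z)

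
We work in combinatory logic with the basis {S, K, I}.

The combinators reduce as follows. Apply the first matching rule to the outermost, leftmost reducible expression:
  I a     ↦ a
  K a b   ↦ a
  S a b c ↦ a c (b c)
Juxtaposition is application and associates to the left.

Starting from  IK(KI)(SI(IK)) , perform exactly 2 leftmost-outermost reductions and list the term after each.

  start: IK(KI)(SI(IK))
  [1] K(KI)(SI(IK))
  [2] KI

Answer: after 2 steps: KI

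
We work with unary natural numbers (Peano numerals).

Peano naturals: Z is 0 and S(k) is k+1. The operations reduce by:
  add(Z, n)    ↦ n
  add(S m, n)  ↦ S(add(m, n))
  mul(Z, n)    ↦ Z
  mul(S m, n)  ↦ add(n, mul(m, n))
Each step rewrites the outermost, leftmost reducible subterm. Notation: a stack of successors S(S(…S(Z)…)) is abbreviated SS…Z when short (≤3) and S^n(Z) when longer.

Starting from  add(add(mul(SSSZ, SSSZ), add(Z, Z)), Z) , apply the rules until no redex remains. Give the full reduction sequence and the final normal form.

Answer: normal form = S^9(Z)  (in 37 steps)

Working:
  start: add(add(mul(SSSZ, SSSZ), add(Z, Z)), Z)
  step 1: add(add(add(SSSZ, mul(SSZ, SSSZ)), add(Z, Z)), Z)
  step 2: add(add(S(add(SSZ, mul(SSZ, SSSZ))), add(Z, Z)), Z)
  step 3: add(S(add(add(SSZ, mul(SSZ, SSSZ)), add(Z, Z))), Z)
  step 4: S(add(add(add(SSZ, mul(SSZ, SSSZ)), add(Z, Z)), Z))
  step 5: S(add(add(S(add(SZ, mul(SSZ, SSSZ))), add(Z, Z)), Z))
  step 6: S(add(S(add(add(SZ, mul(SSZ, SSSZ)), add(Z, Z))), Z))
  step 7: S(S(add(add(add(SZ, mul(SSZ, SSSZ)), add(Z, Z)), Z)))
  step 8: S(S(add(add(S(add(Z, mul(SSZ, SSSZ))), add(Z, Z)), Z)))
  step 9: S(S(add(S(add(add(Z, mul(SSZ, SSSZ)), add(Z, Z))), Z)))
  step 10: S(S(S(add(add(add(Z, mul(SSZ, SSSZ)), add(Z, Z)), Z))))
  step 11: S(S(S(add(add(mul(SSZ, SSSZ), add(Z, Z)), Z))))
  step 12: S(S(S(add(add(add(SSSZ, mul(SZ, SSSZ)), add(Z, Z)), Z))))
  step 13: S(S(S(add(add(S(add(SSZ, mul(SZ, SSSZ))), add(Z, Z)), Z))))
  step 14: S(S(S(add(S(add(add(SSZ, mul(SZ, SSSZ)), add(Z, Z))), Z))))
  step 15: S(S(S(S(add(add(add(SSZ, mul(SZ, SSSZ)), add(Z, Z)), Z)))))
  step 16: S(S(S(S(add(add(S(add(SZ, mul(SZ, SSSZ))), add(Z, Z)), Z)))))
  step 17: S(S(S(S(add(S(add(add(SZ, mul(SZ, SSSZ)), add(Z, Z))), Z)))))
  step 18: S(S(S(S(S(add(add(add(SZ, mul(SZ, SSSZ)), add(Z, Z)), Z))))))
  step 19: S(S(S(S(S(add(add(S(add(Z, mul(SZ, SSSZ))), add(Z, Z)), Z))))))
  step 20: S(S(S(S(S(add(S(add(add(Z, mul(SZ, SSSZ)), add(Z, Z))), Z))))))
  step 21: S(S(S(S(S(S(add(add(add(Z, mul(SZ, SSSZ)), add(Z, Z)), Z)))))))
  step 22: S(S(S(S(S(S(add(add(mul(SZ, SSSZ), add(Z, Z)), Z)))))))
  step 23: S(S(S(S(S(S(add(add(add(SSSZ, mul(Z, SSSZ)), add(Z, Z)), Z)))))))
  step 24: S(S(S(S(S(S(add(add(S(add(SSZ, mul(Z, SSSZ))), add(Z, Z)), Z)))))))
  step 25: S(S(S(S(S(S(add(S(add(add(SSZ, mul(Z, SSSZ)), add(Z, Z))), Z)))))))
  step 26: S(S(S(S(S(S(S(add(add(add(SSZ, mul(Z, SSSZ)), add(Z, Z)), Z))))))))
  step 27: S(S(S(S(S(S(S(add(add(S(add(SZ, mul(Z, SSSZ))), add(Z, Z)), Z))))))))
  step 28: S(S(S(S(S(S(S(add(S(add(add(SZ, mul(Z, SSSZ)), add(Z, Z))), Z))))))))
  step 29: S(S(S(S(S(S(S(S(add(add(add(SZ, mul(Z, SSSZ)), add(Z, Z)), Z)))))))))
  step 30: S(S(S(S(S(S(S(S(add(add(S(add(Z, mul(Z, SSSZ))), add(Z, Z)), Z)))))))))
  step 31: S(S(S(S(S(S(S(S(add(S(add(add(Z, mul(Z, SSSZ)), add(Z, Z))), Z)))))))))
  step 32: S(S(S(S(S(S(S(S(S(add(add(add(Z, mul(Z, SSSZ)), add(Z, Z)), Z))))))))))
  step 33: S(S(S(S(S(S(S(S(S(add(add(mul(Z, SSSZ), add(Z, Z)), Z))))))))))
  step 34: S(S(S(S(S(S(S(S(S(add(add(Z, add(Z, Z)), Z))))))))))
  step 35: S(S(S(S(S(S(S(S(S(add(add(Z, Z), Z))))))))))
  step 36: S(S(S(S(S(S(S(S(S(add(Z, Z))))))))))
  step 37: S^9(Z)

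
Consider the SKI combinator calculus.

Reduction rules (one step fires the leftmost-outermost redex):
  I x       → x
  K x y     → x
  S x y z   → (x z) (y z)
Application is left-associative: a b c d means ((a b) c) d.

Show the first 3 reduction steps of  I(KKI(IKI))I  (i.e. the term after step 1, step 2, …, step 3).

  start: I(KKI(IKI))I
  →1  KKI(IKI)I
  →2  K(IKI)I
  →3  IKI

Answer: after 3 steps: IKI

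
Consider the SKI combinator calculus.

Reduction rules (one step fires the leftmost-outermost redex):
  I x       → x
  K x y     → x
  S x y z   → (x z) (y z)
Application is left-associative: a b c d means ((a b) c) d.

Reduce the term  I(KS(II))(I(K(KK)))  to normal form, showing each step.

  start: I(KS(II))(I(K(KK)))
  step 1: KS(II)(I(K(KK)))
  step 2: S(I(K(KK)))
  step 3: S(K(KK))

Answer: normal form = S(K(KK))  (in 3 steps)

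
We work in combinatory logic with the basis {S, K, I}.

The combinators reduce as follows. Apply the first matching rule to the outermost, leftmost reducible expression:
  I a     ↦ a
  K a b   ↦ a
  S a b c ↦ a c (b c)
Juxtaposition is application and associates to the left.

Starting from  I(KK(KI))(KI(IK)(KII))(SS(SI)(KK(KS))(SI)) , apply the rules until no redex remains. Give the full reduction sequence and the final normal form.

Answer: normal form = I  (in 6 steps)

Working:
  start: I(KK(KI))(KI(IK)(KII))(SS(SI)(KK(KS))(SI))
  step 1: KK(KI)(KI(IK)(KII))(SS(SI)(KK(KS))(SI))
  step 2: K(KI(IK)(KII))(SS(SI)(KK(KS))(SI))
  step 3: KI(IK)(KII)
  step 4: I(KII)
  step 5: KII
  step 6: I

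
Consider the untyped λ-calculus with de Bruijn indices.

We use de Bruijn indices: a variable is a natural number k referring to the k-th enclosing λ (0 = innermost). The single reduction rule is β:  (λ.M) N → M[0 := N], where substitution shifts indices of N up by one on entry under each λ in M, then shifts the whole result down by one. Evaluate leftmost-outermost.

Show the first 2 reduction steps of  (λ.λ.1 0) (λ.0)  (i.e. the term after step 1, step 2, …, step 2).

  start: (λ.λ.1 0) (λ.0)
  step 1: λ.(λ.0) 0
  step 2: λ.0

Answer: after 2 steps: λ.0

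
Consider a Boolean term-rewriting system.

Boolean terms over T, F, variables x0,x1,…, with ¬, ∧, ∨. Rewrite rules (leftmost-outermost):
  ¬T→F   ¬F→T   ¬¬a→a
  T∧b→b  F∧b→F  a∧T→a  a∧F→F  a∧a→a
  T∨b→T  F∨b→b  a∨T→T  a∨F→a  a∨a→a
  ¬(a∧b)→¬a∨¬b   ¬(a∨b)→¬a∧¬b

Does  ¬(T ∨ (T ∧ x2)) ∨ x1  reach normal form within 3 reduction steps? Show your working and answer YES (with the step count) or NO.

Answer: NO — after 3 steps the term is F ∨ x1, not yet normal

Derivation:
  start: ¬(T ∨ (T ∧ x2)) ∨ x1
  [1] (¬T ∧ ¬(T ∧ x2)) ∨ x1
  [2] (F ∧ ¬(T ∧ x2)) ∨ x1
  [3] F ∨ x1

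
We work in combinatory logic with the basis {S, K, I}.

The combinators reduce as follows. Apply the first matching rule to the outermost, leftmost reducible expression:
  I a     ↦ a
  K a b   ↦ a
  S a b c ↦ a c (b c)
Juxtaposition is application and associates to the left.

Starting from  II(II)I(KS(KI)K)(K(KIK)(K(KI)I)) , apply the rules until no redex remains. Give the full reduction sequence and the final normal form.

Answer: normal form = SKI  (in 8 steps)

Working:
  start: II(II)I(KS(KI)K)(K(KIK)(K(KI)I))
  →1  I(II)I(KS(KI)K)(K(KIK)(K(KI)I))
  →2  III(KS(KI)K)(K(KIK)(K(KI)I))
  →3  II(KS(KI)K)(K(KIK)(K(KI)I))
  →4  I(KS(KI)K)(K(KIK)(K(KI)I))
  →5  KS(KI)K(K(KIK)(K(KI)I))
  →6  SK(K(KIK)(K(KI)I))
  →7  SK(KIK)
  →8  SKI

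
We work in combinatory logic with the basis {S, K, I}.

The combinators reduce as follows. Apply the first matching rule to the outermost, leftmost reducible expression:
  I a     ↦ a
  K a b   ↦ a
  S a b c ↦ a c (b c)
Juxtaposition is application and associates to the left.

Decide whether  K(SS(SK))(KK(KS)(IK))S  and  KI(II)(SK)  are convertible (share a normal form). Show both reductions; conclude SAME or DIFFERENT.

Answer: DIFFERENT — A ⇓ SS(SKS), B ⇓ SK

Reduction:
Term A:
  start: K(SS(SK))(KK(KS)(IK))S
  →1  SS(SK)S
  →2  SS(SKS)

Term B:
  start: KI(II)(SK)
  →1  I(SK)
  →2  SK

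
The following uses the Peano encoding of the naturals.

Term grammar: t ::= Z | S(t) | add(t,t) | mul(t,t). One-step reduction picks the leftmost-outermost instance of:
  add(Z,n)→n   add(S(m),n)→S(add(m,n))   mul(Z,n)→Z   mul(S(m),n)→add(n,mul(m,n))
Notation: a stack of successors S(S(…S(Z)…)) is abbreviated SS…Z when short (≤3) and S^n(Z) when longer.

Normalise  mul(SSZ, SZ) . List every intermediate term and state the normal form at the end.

Answer: normal form = SSZ  (in 7 steps)

Derivation:
  start: mul(SSZ, SZ)
  →1  add(SZ, mul(SZ, SZ))
  →2  S(add(Z, mul(SZ, SZ)))
  →3  S(mul(SZ, SZ))
  →4  S(add(SZ, mul(Z, SZ)))
  →5  S(S(add(Z, mul(Z, SZ))))
  →6  S(S(mul(Z, SZ)))
  →7  SSZ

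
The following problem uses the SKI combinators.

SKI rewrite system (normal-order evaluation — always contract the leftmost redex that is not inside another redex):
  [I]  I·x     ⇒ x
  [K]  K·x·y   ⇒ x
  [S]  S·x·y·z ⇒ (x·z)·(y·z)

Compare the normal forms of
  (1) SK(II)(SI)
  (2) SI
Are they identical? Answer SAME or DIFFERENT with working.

Answer: SAME — A ⇓ SI, B ⇓ SI

Working:
Term A:
  start: SK(II)(SI)
  step 1: K(SI)(II(SI))
  step 2: SI

Term B:
  start: SI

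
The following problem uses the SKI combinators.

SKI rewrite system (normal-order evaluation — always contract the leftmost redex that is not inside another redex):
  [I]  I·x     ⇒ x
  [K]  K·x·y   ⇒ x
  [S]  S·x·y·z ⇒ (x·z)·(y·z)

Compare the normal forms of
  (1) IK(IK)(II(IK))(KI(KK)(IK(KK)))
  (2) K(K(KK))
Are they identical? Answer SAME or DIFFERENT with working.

Answer: SAME — A ⇓ K(K(KK)), B ⇓ K(K(KK))

Derivation:
Term A:
  start: IK(IK)(II(IK))(KI(KK)(IK(KK)))
  →1  K(IK)(II(IK))(KI(KK)(IK(KK)))
  →2  IK(KI(KK)(IK(KK)))
  →3  K(KI(KK)(IK(KK)))
  →4  K(I(IK(KK)))
  →5  K(IK(KK))
  →6  K(K(KK))

Term B:
  start: K(K(KK))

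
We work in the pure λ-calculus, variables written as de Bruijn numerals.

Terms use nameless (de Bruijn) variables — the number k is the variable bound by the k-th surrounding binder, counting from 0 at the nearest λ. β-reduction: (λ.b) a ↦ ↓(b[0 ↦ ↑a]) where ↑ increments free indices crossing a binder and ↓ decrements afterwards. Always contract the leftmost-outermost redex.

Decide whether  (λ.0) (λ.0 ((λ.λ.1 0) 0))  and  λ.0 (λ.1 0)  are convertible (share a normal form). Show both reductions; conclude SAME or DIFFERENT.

Answer: SAME — A ⇓ λ.0 (λ.1 0), B ⇓ λ.0 (λ.1 0)

Working:
Term A:
  start: (λ.0) (λ.0 ((λ.λ.1 0) 0))
  [1] λ.0 ((λ.λ.1 0) 0)
  [2] λ.0 (λ.1 0)

Term B:
  start: λ.0 (λ.1 0)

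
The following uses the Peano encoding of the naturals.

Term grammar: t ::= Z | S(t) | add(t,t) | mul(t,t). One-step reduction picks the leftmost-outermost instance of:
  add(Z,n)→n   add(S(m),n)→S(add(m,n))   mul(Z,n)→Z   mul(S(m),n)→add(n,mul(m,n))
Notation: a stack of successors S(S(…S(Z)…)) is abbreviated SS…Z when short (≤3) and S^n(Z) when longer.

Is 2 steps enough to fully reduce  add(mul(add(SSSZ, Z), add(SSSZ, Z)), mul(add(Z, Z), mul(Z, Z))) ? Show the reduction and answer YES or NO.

  start: add(mul(add(SSSZ, Z), add(SSSZ, Z)), mul(add(Z, Z), mul(Z, Z)))
  →1  add(mul(S(add(SSZ, Z)), add(SSSZ, Z)), mul(add(Z, Z), mul(Z, Z)))
  →2  add(add(add(SSSZ, Z), mul(add(SSZ, Z), add(SSSZ, Z))), mul(add(Z, Z), mul(Z, Z)))

Answer: NO — after 2 steps the term is add(add(add(SSSZ, Z), mul(add(SSZ, Z), add(SSSZ, Z))), mul(add(Z, Z), mul(Z, Z))), not yet normal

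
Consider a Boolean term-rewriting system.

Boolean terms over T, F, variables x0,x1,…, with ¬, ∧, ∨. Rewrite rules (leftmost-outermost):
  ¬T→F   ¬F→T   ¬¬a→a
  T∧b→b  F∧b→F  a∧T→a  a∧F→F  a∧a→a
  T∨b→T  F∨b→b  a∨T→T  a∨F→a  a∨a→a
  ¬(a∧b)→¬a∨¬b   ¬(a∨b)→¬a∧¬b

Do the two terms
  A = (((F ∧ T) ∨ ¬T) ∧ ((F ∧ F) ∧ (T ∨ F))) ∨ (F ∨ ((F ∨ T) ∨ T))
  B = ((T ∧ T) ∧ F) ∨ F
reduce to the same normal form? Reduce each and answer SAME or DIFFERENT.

Answer: DIFFERENT — A ⇓ T, B ⇓ F

Derivation:
Term A:
  start: (((F ∧ T) ∨ ¬T) ∧ ((F ∧ F) ∧ (T ∨ F))) ∨ (F ∨ ((F ∨ T) ∨ T))
  →1  ((F ∨ ¬T) ∧ ((F ∧ F) ∧ (T ∨ F))) ∨ (F ∨ ((F ∨ T) ∨ T))
  →2  (¬T ∧ ((F ∧ F) ∧ (T ∨ F))) ∨ (F ∨ ((F ∨ T) ∨ T))
  →3  (F ∧ ((F ∧ F) ∧ (T ∨ F))) ∨ (F ∨ ((F ∨ T) ∨ T))
  →4  F ∨ (F ∨ ((F ∨ T) ∨ T))
  →5  F ∨ ((F ∨ T) ∨ T)
  →6  (F ∨ T) ∨ T
  →7  T

Term B:
  start: ((T ∧ T) ∧ F) ∨ F
  →1  (T ∧ T) ∧ F
  →2  F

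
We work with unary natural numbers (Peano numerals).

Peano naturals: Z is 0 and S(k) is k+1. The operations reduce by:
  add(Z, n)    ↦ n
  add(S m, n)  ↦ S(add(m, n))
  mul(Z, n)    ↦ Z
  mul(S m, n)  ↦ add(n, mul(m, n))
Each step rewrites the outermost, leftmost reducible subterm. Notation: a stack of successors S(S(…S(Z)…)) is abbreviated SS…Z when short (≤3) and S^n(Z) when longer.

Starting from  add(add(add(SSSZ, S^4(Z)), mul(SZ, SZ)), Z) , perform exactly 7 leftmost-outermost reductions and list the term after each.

  start: add(add(add(SSSZ, S^4(Z)), mul(SZ, SZ)), Z)
  [1] add(add(S(add(SSZ, S^4(Z))), mul(SZ, SZ)), Z)
  [2] add(S(add(add(SSZ, S^4(Z)), mul(SZ, SZ))), Z)
  [3] S(add(add(add(SSZ, S^4(Z)), mul(SZ, SZ)), Z))
  [4] S(add(add(S(add(SZ, S^4(Z))), mul(SZ, SZ)), Z))
  [5] S(add(S(add(add(SZ, S^4(Z)), mul(SZ, SZ))), Z))
  [6] S(S(add(add(add(SZ, S^4(Z)), mul(SZ, SZ)), Z)))
  [7] S(S(add(add(S(add(Z, S^4(Z))), mul(SZ, SZ)), Z)))

Answer: after 7 steps: S(S(add(add(S(add(Z, S^4(Z))), mul(SZ, SZ)), Z)))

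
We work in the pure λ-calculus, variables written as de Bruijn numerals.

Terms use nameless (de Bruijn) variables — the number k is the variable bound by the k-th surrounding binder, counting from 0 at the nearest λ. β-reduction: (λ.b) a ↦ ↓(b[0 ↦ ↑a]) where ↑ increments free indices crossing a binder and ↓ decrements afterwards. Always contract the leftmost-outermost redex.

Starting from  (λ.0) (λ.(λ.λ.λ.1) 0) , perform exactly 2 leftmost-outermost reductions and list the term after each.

  start: (λ.0) (λ.(λ.λ.λ.1) 0)
  [1] λ.(λ.λ.λ.1) 0
  [2] λ.λ.λ.1

Answer: after 2 steps: λ.λ.λ.1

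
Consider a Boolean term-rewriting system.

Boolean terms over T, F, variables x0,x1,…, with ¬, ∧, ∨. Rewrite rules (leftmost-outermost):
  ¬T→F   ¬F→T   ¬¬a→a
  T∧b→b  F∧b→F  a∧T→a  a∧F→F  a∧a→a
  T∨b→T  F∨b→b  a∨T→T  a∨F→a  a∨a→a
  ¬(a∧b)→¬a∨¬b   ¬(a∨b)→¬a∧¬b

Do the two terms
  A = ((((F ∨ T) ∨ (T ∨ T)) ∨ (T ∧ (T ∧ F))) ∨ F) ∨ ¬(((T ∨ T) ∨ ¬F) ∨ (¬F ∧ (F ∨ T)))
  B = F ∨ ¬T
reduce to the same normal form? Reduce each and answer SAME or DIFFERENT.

Term A:
  start: ((((F ∨ T) ∨ (T ∨ T)) ∨ (T ∧ (T ∧ F))) ∨ F) ∨ ¬(((T ∨ T) ∨ ¬F) ∨ (¬F ∧ (F ∨ T)))
  step 1: (((F ∨ T) ∨ (T ∨ T)) ∨ (T ∧ (T ∧ F))) ∨ ¬(((T ∨ T) ∨ ¬F) ∨ (¬F ∧ (F ∨ T)))
  step 2: ((T ∨ (T ∨ T)) ∨ (T ∧ (T ∧ F))) ∨ ¬(((T ∨ T) ∨ ¬F) ∨ (¬F ∧ (F ∨ T)))
  step 3: (T ∨ (T ∧ (T ∧ F))) ∨ ¬(((T ∨ T) ∨ ¬F) ∨ (¬F ∧ (F ∨ T)))
  step 4: T ∨ ¬(((T ∨ T) ∨ ¬F) ∨ (¬F ∧ (F ∨ T)))
  step 5: T

Term B:
  start: F ∨ ¬T
  step 1: ¬T
  step 2: F

Answer: DIFFERENT — A ⇓ T, B ⇓ F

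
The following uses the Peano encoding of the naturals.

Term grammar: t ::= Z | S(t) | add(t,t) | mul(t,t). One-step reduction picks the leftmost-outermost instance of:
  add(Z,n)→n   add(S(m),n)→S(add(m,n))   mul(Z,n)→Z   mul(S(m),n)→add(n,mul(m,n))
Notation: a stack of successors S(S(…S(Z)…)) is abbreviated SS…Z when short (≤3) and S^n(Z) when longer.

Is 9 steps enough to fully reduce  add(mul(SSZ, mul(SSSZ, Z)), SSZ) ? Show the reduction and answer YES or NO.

Answer: NO — after 9 steps the term is add(mul(SZ, mul(SSSZ, Z)), SSZ), not yet normal

Derivation:
  start: add(mul(SSZ, mul(SSSZ, Z)), SSZ)
  step 1: add(add(mul(SSSZ, Z), mul(SZ, mul(SSSZ, Z))), SSZ)
  step 2: add(add(add(Z, mul(SSZ, Z)), mul(SZ, mul(SSSZ, Z))), SSZ)
  step 3: add(add(mul(SSZ, Z), mul(SZ, mul(SSSZ, Z))), SSZ)
  step 4: add(add(add(Z, mul(SZ, Z)), mul(SZ, mul(SSSZ, Z))), SSZ)
  step 5: add(add(mul(SZ, Z), mul(SZ, mul(SSSZ, Z))), SSZ)
  step 6: add(add(add(Z, mul(Z, Z)), mul(SZ, mul(SSSZ, Z))), SSZ)
  step 7: add(add(mul(Z, Z), mul(SZ, mul(SSSZ, Z))), SSZ)
  step 8: add(add(Z, mul(SZ, mul(SSSZ, Z))), SSZ)
  step 9: add(mul(SZ, mul(SSSZ, Z)), SSZ)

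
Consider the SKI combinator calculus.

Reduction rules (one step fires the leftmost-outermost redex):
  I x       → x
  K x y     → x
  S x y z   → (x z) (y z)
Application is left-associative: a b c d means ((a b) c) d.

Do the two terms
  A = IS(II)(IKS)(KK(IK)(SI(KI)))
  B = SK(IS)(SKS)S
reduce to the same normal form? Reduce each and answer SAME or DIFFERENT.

Answer: DIFFERENT — A ⇓ SI(KI), B ⇓ S

Working:
Term A:
  start: IS(II)(IKS)(KK(IK)(SI(KI)))
  [1] S(II)(IKS)(KK(IK)(SI(KI)))
  [2] II(KK(IK)(SI(KI)))(IKS(KK(IK)(SI(KI))))
  [3] I(KK(IK)(SI(KI)))(IKS(KK(IK)(SI(KI))))
  [4] KK(IK)(SI(KI))(IKS(KK(IK)(SI(KI))))
  [5] K(SI(KI))(IKS(KK(IK)(SI(KI))))
  [6] SI(KI)

Term B:
  start: SK(IS)(SKS)S
  [1] K(SKS)(IS(SKS))S
  [2] SKSS
  [3] KS(SS)
  [4] S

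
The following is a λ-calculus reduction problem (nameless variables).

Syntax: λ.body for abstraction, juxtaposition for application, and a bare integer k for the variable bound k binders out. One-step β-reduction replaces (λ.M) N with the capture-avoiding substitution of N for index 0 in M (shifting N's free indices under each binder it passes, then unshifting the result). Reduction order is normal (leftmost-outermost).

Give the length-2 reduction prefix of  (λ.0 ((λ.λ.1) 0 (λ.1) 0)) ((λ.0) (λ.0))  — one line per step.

Answer: after 2 steps: (λ.0) ((λ.λ.1) ((λ.0) (λ.0)) (λ.(λ.0) (λ.0)) ((λ.0) (λ.0)))

Working:
  start: (λ.0 ((λ.λ.1) 0 (λ.1) 0)) ((λ.0) (λ.0))
  →1  (λ.0) (λ.0) ((λ.λ.1) ((λ.0) (λ.0)) (λ.(λ.0) (λ.0)) ((λ.0) (λ.0)))
  →2  (λ.0) ((λ.λ.1) ((λ.0) (λ.0)) (λ.(λ.0) (λ.0)) ((λ.0) (λ.0)))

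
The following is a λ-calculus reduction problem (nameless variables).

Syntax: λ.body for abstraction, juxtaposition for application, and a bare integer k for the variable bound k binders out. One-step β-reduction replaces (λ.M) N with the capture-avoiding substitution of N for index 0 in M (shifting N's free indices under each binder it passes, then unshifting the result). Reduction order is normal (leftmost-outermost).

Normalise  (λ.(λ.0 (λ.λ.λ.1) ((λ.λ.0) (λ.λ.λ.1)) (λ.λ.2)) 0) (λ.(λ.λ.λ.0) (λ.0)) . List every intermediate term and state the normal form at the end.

Answer: normal form = λ.λ.λ.λ.λ.0  (in 7 steps)

Derivation:
  start: (λ.(λ.0 (λ.λ.λ.1) ((λ.λ.0) (λ.λ.λ.1)) (λ.λ.2)) 0) (λ.(λ.λ.λ.0) (λ.0))
  step 1: (λ.0 (λ.λ.λ.1) ((λ.λ.0) (λ.λ.λ.1)) (λ.λ.2)) (λ.(λ.λ.λ.0) (λ.0))
  step 2: (λ.(λ.λ.λ.0) (λ.0)) (λ.λ.λ.1) ((λ.λ.0) (λ.λ.λ.1)) (λ.λ.λ.(λ.λ.λ.0) (λ.0))
  step 3: (λ.λ.λ.0) (λ.0) ((λ.λ.0) (λ.λ.λ.1)) (λ.λ.λ.(λ.λ.λ.0) (λ.0))
  step 4: (λ.λ.0) ((λ.λ.0) (λ.λ.λ.1)) (λ.λ.λ.(λ.λ.λ.0) (λ.0))
  step 5: (λ.0) (λ.λ.λ.(λ.λ.λ.0) (λ.0))
  step 6: λ.λ.λ.(λ.λ.λ.0) (λ.0)
  step 7: λ.λ.λ.λ.λ.0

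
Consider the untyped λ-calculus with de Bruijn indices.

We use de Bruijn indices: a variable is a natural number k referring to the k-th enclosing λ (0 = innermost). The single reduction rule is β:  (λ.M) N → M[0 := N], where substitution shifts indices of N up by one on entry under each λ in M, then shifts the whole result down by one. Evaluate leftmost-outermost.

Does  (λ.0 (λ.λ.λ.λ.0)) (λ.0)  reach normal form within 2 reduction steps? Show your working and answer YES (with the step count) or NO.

  start: (λ.0 (λ.λ.λ.λ.0)) (λ.0)
  [1] (λ.0) (λ.λ.λ.λ.0)
  [2] λ.λ.λ.λ.0

Answer: YES — reaches normal form λ.λ.λ.λ.0 in 2 ≤ 2 steps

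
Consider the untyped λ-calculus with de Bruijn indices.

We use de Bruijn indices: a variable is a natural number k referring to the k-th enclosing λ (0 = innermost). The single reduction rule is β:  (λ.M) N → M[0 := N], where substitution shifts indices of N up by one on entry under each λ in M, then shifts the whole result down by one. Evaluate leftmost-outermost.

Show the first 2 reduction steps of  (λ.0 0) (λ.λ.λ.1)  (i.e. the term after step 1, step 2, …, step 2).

Answer: after 2 steps: λ.λ.1

Working:
  start: (λ.0 0) (λ.λ.λ.1)
  [1] (λ.λ.λ.1) (λ.λ.λ.1)
  [2] λ.λ.1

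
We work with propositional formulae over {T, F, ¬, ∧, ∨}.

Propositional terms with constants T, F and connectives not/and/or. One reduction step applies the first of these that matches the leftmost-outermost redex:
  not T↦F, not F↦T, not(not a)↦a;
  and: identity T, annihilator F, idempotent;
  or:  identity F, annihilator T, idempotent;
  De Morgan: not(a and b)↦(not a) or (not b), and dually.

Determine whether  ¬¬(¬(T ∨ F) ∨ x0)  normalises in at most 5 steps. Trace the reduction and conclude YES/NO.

Answer: YES — reaches normal form x0 in 5 ≤ 5 steps

Reduction:
  start: ¬¬(¬(T ∨ F) ∨ x0)
  →1  ¬(T ∨ F) ∨ x0
  →2  (¬T ∧ ¬F) ∨ x0
  →3  (F ∧ ¬F) ∨ x0
  →4  F ∨ x0
  →5  x0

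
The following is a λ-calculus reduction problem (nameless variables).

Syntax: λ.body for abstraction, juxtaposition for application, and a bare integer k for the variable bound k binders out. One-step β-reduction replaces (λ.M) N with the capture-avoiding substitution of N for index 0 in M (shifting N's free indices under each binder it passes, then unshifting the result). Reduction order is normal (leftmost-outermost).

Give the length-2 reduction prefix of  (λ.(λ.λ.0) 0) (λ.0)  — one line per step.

  start: (λ.(λ.λ.0) 0) (λ.0)
  →1  (λ.λ.0) (λ.0)
  →2  λ.0

Answer: after 2 steps: λ.0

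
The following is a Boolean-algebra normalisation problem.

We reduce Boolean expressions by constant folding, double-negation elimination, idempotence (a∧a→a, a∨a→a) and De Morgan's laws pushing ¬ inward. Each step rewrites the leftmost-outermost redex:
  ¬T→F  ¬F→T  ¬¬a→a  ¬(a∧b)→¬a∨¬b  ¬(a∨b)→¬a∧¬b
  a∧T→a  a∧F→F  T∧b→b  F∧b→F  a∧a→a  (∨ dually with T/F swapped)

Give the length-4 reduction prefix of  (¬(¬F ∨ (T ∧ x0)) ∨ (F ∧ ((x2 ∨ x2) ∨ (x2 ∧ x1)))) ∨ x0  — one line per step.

Answer: after 4 steps: (F ∧ ((x2 ∨ x2) ∨ (x2 ∧ x1))) ∨ x0

Derivation:
  start: (¬(¬F ∨ (T ∧ x0)) ∨ (F ∧ ((x2 ∨ x2) ∨ (x2 ∧ x1)))) ∨ x0
  step 1: ((¬¬F ∧ ¬(T ∧ x0)) ∨ (F ∧ ((x2 ∨ x2) ∨ (x2 ∧ x1)))) ∨ x0
  step 2: ((F ∧ ¬(T ∧ x0)) ∨ (F ∧ ((x2 ∨ x2) ∨ (x2 ∧ x1)))) ∨ x0
  step 3: (F ∨ (F ∧ ((x2 ∨ x2) ∨ (x2 ∧ x1)))) ∨ x0
  step 4: (F ∧ ((x2 ∨ x2) ∨ (x2 ∧ x1))) ∨ x0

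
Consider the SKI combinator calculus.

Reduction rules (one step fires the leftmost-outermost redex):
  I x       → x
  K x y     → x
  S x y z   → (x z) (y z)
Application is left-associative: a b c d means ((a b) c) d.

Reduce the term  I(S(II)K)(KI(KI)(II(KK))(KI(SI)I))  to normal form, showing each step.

  start: I(S(II)K)(KI(KI)(II(KK))(KI(SI)I))
  →1  S(II)K(KI(KI)(II(KK))(KI(SI)I))
  →2  II(KI(KI)(II(KK))(KI(SI)I))(K(KI(KI)(II(KK))(KI(SI)I)))
  →3  I(KI(KI)(II(KK))(KI(SI)I))(K(KI(KI)(II(KK))(KI(SI)I)))
  →4  KI(KI)(II(KK))(KI(SI)I)(K(KI(KI)(II(KK))(KI(SI)I)))
  →5  I(II(KK))(KI(SI)I)(K(KI(KI)(II(KK))(KI(SI)I)))
  →6  II(KK)(KI(SI)I)(K(KI(KI)(II(KK))(KI(SI)I)))
  →7  I(KK)(KI(SI)I)(K(KI(KI)(II(KK))(KI(SI)I)))
  →8  KK(KI(SI)I)(K(KI(KI)(II(KK))(KI(SI)I)))
  →9  K(K(KI(KI)(II(KK))(KI(SI)I)))
  →10  K(K(I(II(KK))(KI(SI)I)))
  →11  K(K(II(KK)(KI(SI)I)))
  →12  K(K(I(KK)(KI(SI)I)))
  →13  K(K(KK(KI(SI)I)))
  →14  K(KK)

Answer: normal form = K(KK)  (in 14 steps)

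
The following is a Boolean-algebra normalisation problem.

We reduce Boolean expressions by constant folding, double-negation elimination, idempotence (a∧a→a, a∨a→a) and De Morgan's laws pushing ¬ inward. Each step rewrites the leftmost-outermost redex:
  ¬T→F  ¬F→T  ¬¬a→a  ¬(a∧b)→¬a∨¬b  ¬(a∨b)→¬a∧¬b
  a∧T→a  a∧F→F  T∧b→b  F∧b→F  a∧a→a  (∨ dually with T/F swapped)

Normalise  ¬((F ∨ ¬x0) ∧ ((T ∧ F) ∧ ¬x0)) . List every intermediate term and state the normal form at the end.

  start: ¬((F ∨ ¬x0) ∧ ((T ∧ F) ∧ ¬x0))
  step 1: ¬(F ∨ ¬x0) ∨ ¬((T ∧ F) ∧ ¬x0)
  step 2: (¬F ∧ ¬¬x0) ∨ ¬((T ∧ F) ∧ ¬x0)
  step 3: (T ∧ ¬¬x0) ∨ ¬((T ∧ F) ∧ ¬x0)
  step 4: ¬¬x0 ∨ ¬((T ∧ F) ∧ ¬x0)
  step 5: x0 ∨ ¬((T ∧ F) ∧ ¬x0)
  step 6: x0 ∨ (¬(T ∧ F) ∨ ¬¬x0)
  step 7: x0 ∨ ((¬T ∨ ¬F) ∨ ¬¬x0)
  step 8: x0 ∨ ((F ∨ ¬F) ∨ ¬¬x0)
  step 9: x0 ∨ (¬F ∨ ¬¬x0)
  step 10: x0 ∨ (T ∨ ¬¬x0)
  step 11: x0 ∨ T
  step 12: T

Answer: normal form = T  (in 12 steps)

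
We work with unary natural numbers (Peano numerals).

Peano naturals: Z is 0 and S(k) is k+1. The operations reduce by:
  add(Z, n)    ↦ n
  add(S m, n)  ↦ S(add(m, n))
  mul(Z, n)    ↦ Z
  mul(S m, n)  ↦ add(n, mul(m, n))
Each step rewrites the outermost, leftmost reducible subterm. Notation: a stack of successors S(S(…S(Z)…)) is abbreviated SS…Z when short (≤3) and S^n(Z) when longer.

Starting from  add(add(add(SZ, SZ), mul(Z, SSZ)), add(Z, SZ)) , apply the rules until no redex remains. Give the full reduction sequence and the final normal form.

Answer: normal form = SSSZ  (in 10 steps)

Reduction:
  start: add(add(add(SZ, SZ), mul(Z, SSZ)), add(Z, SZ))
  →1  add(add(S(add(Z, SZ)), mul(Z, SSZ)), add(Z, SZ))
  →2  add(S(add(add(Z, SZ), mul(Z, SSZ))), add(Z, SZ))
  →3  S(add(add(add(Z, SZ), mul(Z, SSZ)), add(Z, SZ)))
  →4  S(add(add(SZ, mul(Z, SSZ)), add(Z, SZ)))
  →5  S(add(S(add(Z, mul(Z, SSZ))), add(Z, SZ)))
  →6  S(S(add(add(Z, mul(Z, SSZ)), add(Z, SZ))))
  →7  S(S(add(mul(Z, SSZ), add(Z, SZ))))
  →8  S(S(add(Z, add(Z, SZ))))
  →9  S(S(add(Z, SZ)))
  →10  SSSZ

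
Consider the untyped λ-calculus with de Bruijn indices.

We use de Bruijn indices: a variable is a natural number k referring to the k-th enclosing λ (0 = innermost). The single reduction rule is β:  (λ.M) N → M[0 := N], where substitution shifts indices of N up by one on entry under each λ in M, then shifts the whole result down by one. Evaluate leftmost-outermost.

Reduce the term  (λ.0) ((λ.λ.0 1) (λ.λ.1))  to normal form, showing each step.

  start: (λ.0) ((λ.λ.0 1) (λ.λ.1))
  →1  (λ.λ.0 1) (λ.λ.1)
  →2  λ.0 (λ.λ.1)

Answer: normal form = λ.0 (λ.λ.1)  (in 2 steps)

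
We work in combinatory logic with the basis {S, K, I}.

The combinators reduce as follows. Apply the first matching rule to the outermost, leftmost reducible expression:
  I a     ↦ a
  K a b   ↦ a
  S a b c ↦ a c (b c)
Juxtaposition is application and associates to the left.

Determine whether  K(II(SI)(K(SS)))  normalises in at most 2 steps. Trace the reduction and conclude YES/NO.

  start: K(II(SI)(K(SS)))
  step 1: K(I(SI)(K(SS)))
  step 2: K(SI(K(SS)))

Answer: YES — reaches normal form K(SI(K(SS))) in 2 ≤ 2 steps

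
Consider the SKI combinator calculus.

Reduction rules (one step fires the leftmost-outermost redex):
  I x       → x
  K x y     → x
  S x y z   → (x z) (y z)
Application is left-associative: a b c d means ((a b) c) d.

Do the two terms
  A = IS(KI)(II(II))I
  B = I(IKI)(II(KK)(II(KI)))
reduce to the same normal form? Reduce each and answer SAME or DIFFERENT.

Answer: SAME — A ⇓ I, B ⇓ I

Reduction:
Term A:
  start: IS(KI)(II(II))I
  step 1: S(KI)(II(II))I
  step 2: KII(II(II)I)
  step 3: I(II(II)I)
  step 4: II(II)I
  step 5: I(II)I
  step 6: III
  step 7: II
  step 8: I

Term B:
  start: I(IKI)(II(KK)(II(KI)))
  step 1: IKI(II(KK)(II(KI)))
  step 2: KI(II(KK)(II(KI)))
  step 3: I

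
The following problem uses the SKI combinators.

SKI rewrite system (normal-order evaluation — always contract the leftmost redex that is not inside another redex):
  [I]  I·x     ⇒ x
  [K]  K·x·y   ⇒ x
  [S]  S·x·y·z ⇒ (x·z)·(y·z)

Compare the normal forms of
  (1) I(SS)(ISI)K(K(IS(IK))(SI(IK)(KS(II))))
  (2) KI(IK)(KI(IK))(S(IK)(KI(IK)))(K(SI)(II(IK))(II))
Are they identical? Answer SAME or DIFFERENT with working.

Term A:
  start: I(SS)(ISI)K(K(IS(IK))(SI(IK)(KS(II))))
  step 1: SS(ISI)K(K(IS(IK))(SI(IK)(KS(II))))
  step 2: SK(ISIK)(K(IS(IK))(SI(IK)(KS(II))))
  step 3: K(K(IS(IK))(SI(IK)(KS(II))))(ISIK(K(IS(IK))(SI(IK)(KS(II)))))
  step 4: K(IS(IK))(SI(IK)(KS(II)))
  step 5: IS(IK)
  step 6: S(IK)
  step 7: SK

Term B:
  start: KI(IK)(KI(IK))(S(IK)(KI(IK)))(K(SI)(II(IK))(II))
  step 1: I(KI(IK))(S(IK)(KI(IK)))(K(SI)(II(IK))(II))
  step 2: KI(IK)(S(IK)(KI(IK)))(K(SI)(II(IK))(II))
  step 3: I(S(IK)(KI(IK)))(K(SI)(II(IK))(II))
  step 4: S(IK)(KI(IK))(K(SI)(II(IK))(II))
  step 5: IK(K(SI)(II(IK))(II))(KI(IK)(K(SI)(II(IK))(II)))
  step 6: K(K(SI)(II(IK))(II))(KI(IK)(K(SI)(II(IK))(II)))
  step 7: K(SI)(II(IK))(II)
  step 8: SI(II)
  step 9: SII

Answer: DIFFERENT — A ⇓ SK, B ⇓ SII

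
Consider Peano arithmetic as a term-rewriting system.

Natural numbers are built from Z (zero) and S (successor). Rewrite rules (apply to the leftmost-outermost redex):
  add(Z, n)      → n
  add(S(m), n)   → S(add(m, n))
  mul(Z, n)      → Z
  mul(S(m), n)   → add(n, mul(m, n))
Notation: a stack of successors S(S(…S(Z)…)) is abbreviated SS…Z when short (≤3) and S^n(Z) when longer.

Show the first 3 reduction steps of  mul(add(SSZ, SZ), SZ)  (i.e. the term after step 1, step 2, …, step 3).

Answer: after 3 steps: S(add(Z, mul(add(SZ, SZ), SZ)))

Derivation:
  start: mul(add(SSZ, SZ), SZ)
  [1] mul(S(add(SZ, SZ)), SZ)
  [2] add(SZ, mul(add(SZ, SZ), SZ))
  [3] S(add(Z, mul(add(SZ, SZ), SZ)))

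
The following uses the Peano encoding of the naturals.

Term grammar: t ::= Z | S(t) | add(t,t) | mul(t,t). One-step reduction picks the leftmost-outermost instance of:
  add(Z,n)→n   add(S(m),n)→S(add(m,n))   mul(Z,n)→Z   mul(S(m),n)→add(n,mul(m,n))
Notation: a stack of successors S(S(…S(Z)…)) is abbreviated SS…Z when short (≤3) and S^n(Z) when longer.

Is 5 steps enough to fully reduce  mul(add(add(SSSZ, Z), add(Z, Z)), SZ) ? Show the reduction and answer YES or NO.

  start: mul(add(add(SSSZ, Z), add(Z, Z)), SZ)
  [1] mul(add(S(add(SSZ, Z)), add(Z, Z)), SZ)
  [2] mul(S(add(add(SSZ, Z), add(Z, Z))), SZ)
  [3] add(SZ, mul(add(add(SSZ, Z), add(Z, Z)), SZ))
  [4] S(add(Z, mul(add(add(SSZ, Z), add(Z, Z)), SZ)))
  [5] S(mul(add(add(SSZ, Z), add(Z, Z)), SZ))

Answer: NO — after 5 steps the term is S(mul(add(add(SSZ, Z), add(Z, Z)), SZ)), not yet normal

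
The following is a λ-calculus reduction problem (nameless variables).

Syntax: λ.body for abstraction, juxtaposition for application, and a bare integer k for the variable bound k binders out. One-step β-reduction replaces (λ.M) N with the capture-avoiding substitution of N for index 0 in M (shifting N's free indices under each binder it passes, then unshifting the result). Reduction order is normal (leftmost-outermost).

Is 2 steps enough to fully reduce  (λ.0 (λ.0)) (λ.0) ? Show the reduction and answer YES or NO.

  start: (λ.0 (λ.0)) (λ.0)
  →1  (λ.0) (λ.0)
  →2  λ.0

Answer: YES — reaches normal form λ.0 in 2 ≤ 2 steps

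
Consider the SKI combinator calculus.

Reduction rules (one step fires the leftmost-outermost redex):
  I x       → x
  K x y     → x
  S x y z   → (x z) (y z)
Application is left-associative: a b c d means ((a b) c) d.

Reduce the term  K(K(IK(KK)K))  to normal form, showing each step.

  start: K(K(IK(KK)K))
  step 1: K(K(K(KK)K))
  step 2: K(K(KK))

Answer: normal form = K(K(KK))  (in 2 steps)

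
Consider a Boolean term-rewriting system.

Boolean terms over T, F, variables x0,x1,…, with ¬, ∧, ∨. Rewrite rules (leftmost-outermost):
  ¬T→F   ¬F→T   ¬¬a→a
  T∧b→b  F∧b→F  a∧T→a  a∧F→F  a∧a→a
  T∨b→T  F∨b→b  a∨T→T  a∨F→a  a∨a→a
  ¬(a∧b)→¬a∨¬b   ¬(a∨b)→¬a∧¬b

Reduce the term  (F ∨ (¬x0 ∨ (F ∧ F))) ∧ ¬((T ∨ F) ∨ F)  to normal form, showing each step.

  start: (F ∨ (¬x0 ∨ (F ∧ F))) ∧ ¬((T ∨ F) ∨ F)
  step 1: (¬x0 ∨ (F ∧ F)) ∧ ¬((T ∨ F) ∨ F)
  step 2: (¬x0 ∨ F) ∧ ¬((T ∨ F) ∨ F)
  step 3: ¬x0 ∧ ¬((T ∨ F) ∨ F)
  step 4: ¬x0 ∧ (¬(T ∨ F) ∧ ¬F)
  step 5: ¬x0 ∧ ((¬T ∧ ¬F) ∧ ¬F)
  step 6: ¬x0 ∧ ((F ∧ ¬F) ∧ ¬F)
  step 7: ¬x0 ∧ (F ∧ ¬F)
  step 8: ¬x0 ∧ F
  step 9: F

Answer: normal form = F  (in 9 steps)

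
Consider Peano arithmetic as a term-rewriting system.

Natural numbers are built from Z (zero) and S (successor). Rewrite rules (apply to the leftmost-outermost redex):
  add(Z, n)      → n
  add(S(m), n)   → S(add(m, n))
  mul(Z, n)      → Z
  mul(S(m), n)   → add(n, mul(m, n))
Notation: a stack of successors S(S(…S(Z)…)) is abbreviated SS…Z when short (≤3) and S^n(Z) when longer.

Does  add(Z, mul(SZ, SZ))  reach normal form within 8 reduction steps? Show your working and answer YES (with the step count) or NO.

  start: add(Z, mul(SZ, SZ))
  [1] mul(SZ, SZ)
  [2] add(SZ, mul(Z, SZ))
  [3] S(add(Z, mul(Z, SZ)))
  [4] S(mul(Z, SZ))
  [5] SZ

Answer: YES — reaches normal form SZ in 5 ≤ 8 steps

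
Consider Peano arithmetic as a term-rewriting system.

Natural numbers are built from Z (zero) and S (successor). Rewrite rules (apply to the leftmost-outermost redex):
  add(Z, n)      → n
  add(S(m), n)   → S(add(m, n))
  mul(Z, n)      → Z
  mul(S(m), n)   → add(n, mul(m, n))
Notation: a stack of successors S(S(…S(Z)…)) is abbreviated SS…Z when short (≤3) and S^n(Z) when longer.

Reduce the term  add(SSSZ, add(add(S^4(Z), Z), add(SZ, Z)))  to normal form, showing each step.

  start: add(SSSZ, add(add(S^4(Z), Z), add(SZ, Z)))
  →1  S(add(SSZ, add(add(S^4(Z), Z), add(SZ, Z))))
  →2  S(S(add(SZ, add(add(S^4(Z), Z), add(SZ, Z)))))
  →3  S(S(S(add(Z, add(add(S^4(Z), Z), add(SZ, Z))))))
  →4  S(S(S(add(add(S^4(Z), Z), add(SZ, Z)))))
  →5  S(S(S(add(S(add(SSSZ, Z)), add(SZ, Z)))))
  →6  S(S(S(S(add(add(SSSZ, Z), add(SZ, Z))))))
  →7  S(S(S(S(add(S(add(SSZ, Z)), add(SZ, Z))))))
  →8  S(S(S(S(S(add(add(SSZ, Z), add(SZ, Z)))))))
  →9  S(S(S(S(S(add(S(add(SZ, Z)), add(SZ, Z)))))))
  →10  S(S(S(S(S(S(add(add(SZ, Z), add(SZ, Z))))))))
  →11  S(S(S(S(S(S(add(S(add(Z, Z)), add(SZ, Z))))))))
  →12  S(S(S(S(S(S(S(add(add(Z, Z), add(SZ, Z)))))))))
  →13  S(S(S(S(S(S(S(add(Z, add(SZ, Z)))))))))
  →14  S(S(S(S(S(S(S(add(SZ, Z))))))))
  →15  S(S(S(S(S(S(S(S(add(Z, Z)))))))))
  →16  S^8(Z)

Answer: normal form = S^8(Z)  (in 16 steps)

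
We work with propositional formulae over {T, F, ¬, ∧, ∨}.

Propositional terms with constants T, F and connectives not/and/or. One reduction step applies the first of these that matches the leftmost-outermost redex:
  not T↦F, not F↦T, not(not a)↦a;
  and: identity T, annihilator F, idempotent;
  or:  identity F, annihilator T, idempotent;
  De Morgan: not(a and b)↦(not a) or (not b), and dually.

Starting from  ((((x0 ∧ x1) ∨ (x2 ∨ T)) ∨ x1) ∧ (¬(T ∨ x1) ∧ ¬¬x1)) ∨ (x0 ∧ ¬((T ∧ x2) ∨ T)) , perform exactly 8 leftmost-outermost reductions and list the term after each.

  start: ((((x0 ∧ x1) ∨ (x2 ∨ T)) ∨ x1) ∧ (¬(T ∨ x1) ∧ ¬¬x1)) ∨ (x0 ∧ ¬((T ∧ x2) ∨ T))
  →1  ((((x0 ∧ x1) ∨ T) ∨ x1) ∧ (¬(T ∨ x1) ∧ ¬¬x1)) ∨ (x0 ∧ ¬((T ∧ x2) ∨ T))
  →2  ((T ∨ x1) ∧ (¬(T ∨ x1) ∧ ¬¬x1)) ∨ (x0 ∧ ¬((T ∧ x2) ∨ T))
  →3  (T ∧ (¬(T ∨ x1) ∧ ¬¬x1)) ∨ (x0 ∧ ¬((T ∧ x2) ∨ T))
  →4  (¬(T ∨ x1) ∧ ¬¬x1) ∨ (x0 ∧ ¬((T ∧ x2) ∨ T))
  →5  ((¬T ∧ ¬x1) ∧ ¬¬x1) ∨ (x0 ∧ ¬((T ∧ x2) ∨ T))
  →6  ((F ∧ ¬x1) ∧ ¬¬x1) ∨ (x0 ∧ ¬((T ∧ x2) ∨ T))
  →7  (F ∧ ¬¬x1) ∨ (x0 ∧ ¬((T ∧ x2) ∨ T))
  →8  F ∨ (x0 ∧ ¬((T ∧ x2) ∨ T))

Answer: after 8 steps: F ∨ (x0 ∧ ¬((T ∧ x2) ∨ T))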